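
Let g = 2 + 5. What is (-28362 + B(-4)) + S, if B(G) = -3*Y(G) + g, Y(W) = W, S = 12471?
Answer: -15872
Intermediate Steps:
g = 7
B(G) = 7 - 3*G (B(G) = -3*G + 7 = 7 - 3*G)
(-28362 + B(-4)) + S = (-28362 + (7 - 3*(-4))) + 12471 = (-28362 + (7 + 12)) + 12471 = (-28362 + 19) + 12471 = -28343 + 12471 = -15872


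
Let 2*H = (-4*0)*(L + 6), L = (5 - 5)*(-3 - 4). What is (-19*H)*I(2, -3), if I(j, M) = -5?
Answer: 0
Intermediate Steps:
L = 0 (L = 0*(-7) = 0)
H = 0 (H = ((-4*0)*(0 + 6))/2 = (0*6)/2 = (1/2)*0 = 0)
(-19*H)*I(2, -3) = -19*0*(-5) = 0*(-5) = 0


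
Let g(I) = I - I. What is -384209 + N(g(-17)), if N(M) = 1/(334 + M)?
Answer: -128325805/334 ≈ -3.8421e+5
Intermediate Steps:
g(I) = 0
-384209 + N(g(-17)) = -384209 + 1/(334 + 0) = -384209 + 1/334 = -128325805/334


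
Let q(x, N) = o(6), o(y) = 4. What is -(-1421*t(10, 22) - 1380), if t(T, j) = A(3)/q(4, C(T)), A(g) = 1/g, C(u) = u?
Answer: 17981/12 ≈ 1498.4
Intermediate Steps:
A(g) = 1/g
q(x, N) = 4
t(T, j) = 1/12 (t(T, j) = 1/(3*4) = (1/3)*(1/4) = 1/12)
-(-1421*t(10, 22) - 1380) = -(-1421*1/12 - 1380) = -(-1421/12 - 1380) = -1*(-17981/12) = 17981/12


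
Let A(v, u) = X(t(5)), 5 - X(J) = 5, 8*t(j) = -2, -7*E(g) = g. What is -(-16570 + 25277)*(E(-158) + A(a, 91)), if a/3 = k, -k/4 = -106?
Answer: -1375706/7 ≈ -1.9653e+5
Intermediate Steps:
k = 424 (k = -4*(-106) = 424)
E(g) = -g/7
a = 1272 (a = 3*424 = 1272)
t(j) = -¼ (t(j) = (⅛)*(-2) = -¼)
X(J) = 0 (X(J) = 5 - 1*5 = 5 - 5 = 0)
A(v, u) = 0
-(-16570 + 25277)*(E(-158) + A(a, 91)) = -(-16570 + 25277)*(-⅐*(-158) + 0) = -8707*(158/7 + 0) = -8707*158/7 = -1*1375706/7 = -1375706/7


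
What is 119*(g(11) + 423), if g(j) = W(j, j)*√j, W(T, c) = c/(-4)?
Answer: 50337 - 1309*√11/4 ≈ 49252.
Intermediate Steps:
W(T, c) = -c/4 (W(T, c) = c*(-¼) = -c/4)
g(j) = -j^(3/2)/4 (g(j) = (-j/4)*√j = -j^(3/2)/4)
119*(g(11) + 423) = 119*(-11*√11/4 + 423) = 119*(423 - 11*√11/4) = 50337 - 1309*√11/4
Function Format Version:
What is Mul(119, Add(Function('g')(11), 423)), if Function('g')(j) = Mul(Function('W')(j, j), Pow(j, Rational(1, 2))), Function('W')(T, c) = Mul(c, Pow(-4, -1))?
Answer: Add(50337, Mul(Rational(-1309, 4), Pow(11, Rational(1, 2)))) ≈ 49252.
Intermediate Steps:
Function('W')(T, c) = Mul(Rational(-1, 4), c) (Function('W')(T, c) = Mul(c, Rational(-1, 4)) = Mul(Rational(-1, 4), c))
Function('g')(j) = Mul(Rational(-1, 4), Pow(j, Rational(3, 2))) (Function('g')(j) = Mul(Mul(Rational(-1, 4), j), Pow(j, Rational(1, 2))) = Mul(Rational(-1, 4), Pow(j, Rational(3, 2))))
Mul(119, Add(Function('g')(11), 423)) = Mul(119, Add(Mul(Rational(-1, 4), Pow(11, Rational(3, 2))), 423)) = Mul(119, Add(Mul(Rational(-1, 4), Mul(11, Pow(11, Rational(1, 2)))), 423)) = Mul(119, Add(Mul(Rational(-11, 4), Pow(11, Rational(1, 2))), 423)) = Mul(119, Add(423, Mul(Rational(-11, 4), Pow(11, Rational(1, 2))))) = Add(50337, Mul(Rational(-1309, 4), Pow(11, Rational(1, 2))))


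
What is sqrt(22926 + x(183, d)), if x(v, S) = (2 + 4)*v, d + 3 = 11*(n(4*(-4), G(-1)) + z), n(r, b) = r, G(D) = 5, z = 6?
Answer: 2*sqrt(6006) ≈ 155.00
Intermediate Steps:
d = -113 (d = -3 + 11*(4*(-4) + 6) = -3 + 11*(-16 + 6) = -3 + 11*(-10) = -3 - 110 = -113)
x(v, S) = 6*v
sqrt(22926 + x(183, d)) = sqrt(22926 + 6*183) = sqrt(22926 + 1098) = sqrt(24024) = 2*sqrt(6006)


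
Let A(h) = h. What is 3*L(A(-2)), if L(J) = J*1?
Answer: -6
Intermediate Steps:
L(J) = J
3*L(A(-2)) = 3*(-2) = -6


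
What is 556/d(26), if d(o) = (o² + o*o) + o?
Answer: 278/689 ≈ 0.40348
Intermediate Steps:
d(o) = o + 2*o² (d(o) = (o² + o²) + o = 2*o² + o = o + 2*o²)
556/d(26) = 556/((26*(1 + 2*26))) = 556/((26*(1 + 52))) = 556/((26*53)) = 556/1378 = 556*(1/1378) = 278/689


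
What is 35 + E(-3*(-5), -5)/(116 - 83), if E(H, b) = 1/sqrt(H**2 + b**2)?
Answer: 35 + sqrt(10)/1650 ≈ 35.002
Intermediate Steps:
E(H, b) = 1/sqrt(H**2 + b**2)
35 + E(-3*(-5), -5)/(116 - 83) = 35 + 1/((116 - 83)*sqrt((-3*(-5))**2 + (-5)**2)) = 35 + 1/(33*sqrt(15**2 + 25)) = 35 + 1/(33*sqrt(225 + 25)) = 35 + 1/(33*sqrt(250)) = 35 + (sqrt(10)/50)/33 = 35 + sqrt(10)/1650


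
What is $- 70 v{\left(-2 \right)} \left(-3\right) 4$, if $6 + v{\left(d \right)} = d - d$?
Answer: $-5040$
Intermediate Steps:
$v{\left(d \right)} = -6$ ($v{\left(d \right)} = -6 + \left(d - d\right) = -6 + 0 = -6$)
$- 70 v{\left(-2 \right)} \left(-3\right) 4 = - 70 \left(-6\right) \left(-3\right) 4 = - 70 \cdot 18 \cdot 4 = \left(-70\right) 72 = -5040$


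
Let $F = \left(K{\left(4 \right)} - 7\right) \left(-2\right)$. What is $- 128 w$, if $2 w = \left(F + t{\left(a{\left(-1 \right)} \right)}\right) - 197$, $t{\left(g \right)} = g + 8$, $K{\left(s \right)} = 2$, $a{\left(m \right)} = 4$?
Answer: $11200$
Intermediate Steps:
$t{\left(g \right)} = 8 + g$
$F = 10$ ($F = \left(2 - 7\right) \left(-2\right) = \left(-5\right) \left(-2\right) = 10$)
$w = - \frac{175}{2}$ ($w = \frac{\left(10 + \left(8 + 4\right)\right) - 197}{2} = \frac{\left(10 + 12\right) - 197}{2} = \frac{22 - 197}{2} = \frac{1}{2} \left(-175\right) = - \frac{175}{2} \approx -87.5$)
$- 128 w = \left(-128\right) \left(- \frac{175}{2}\right) = 11200$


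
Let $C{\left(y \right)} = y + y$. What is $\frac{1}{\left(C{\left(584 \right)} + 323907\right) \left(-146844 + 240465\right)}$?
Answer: $\frac{1}{30433846575} \approx 3.2858 \cdot 10^{-11}$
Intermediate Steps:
$C{\left(y \right)} = 2 y$
$\frac{1}{\left(C{\left(584 \right)} + 323907\right) \left(-146844 + 240465\right)} = \frac{1}{\left(2 \cdot 584 + 323907\right) \left(-146844 + 240465\right)} = \frac{1}{\left(1168 + 323907\right) 93621} = \frac{1}{325075 \cdot 93621} = \frac{1}{30433846575}$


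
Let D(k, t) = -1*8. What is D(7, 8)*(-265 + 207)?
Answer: 464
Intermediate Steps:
D(k, t) = -8
D(7, 8)*(-265 + 207) = -8*(-265 + 207) = -8*(-58) = 464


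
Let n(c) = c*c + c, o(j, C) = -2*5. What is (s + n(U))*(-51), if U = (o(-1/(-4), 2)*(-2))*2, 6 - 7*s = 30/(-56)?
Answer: -16402773/196 ≈ -83688.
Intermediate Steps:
s = 183/196 (s = 6/7 - 30/(7*(-56)) = 6/7 - 30*(-1)/(7*56) = 6/7 - ⅐*(-15/28) = 6/7 + 15/196 = 183/196 ≈ 0.93367)
o(j, C) = -10
U = 40 (U = -10*(-2)*2 = 20*2 = 40)
n(c) = c + c² (n(c) = c² + c = c + c²)
(s + n(U))*(-51) = (183/196 + 40*(1 + 40))*(-51) = (183/196 + 40*41)*(-51) = (183/196 + 1640)*(-51) = (321623/196)*(-51) = -16402773/196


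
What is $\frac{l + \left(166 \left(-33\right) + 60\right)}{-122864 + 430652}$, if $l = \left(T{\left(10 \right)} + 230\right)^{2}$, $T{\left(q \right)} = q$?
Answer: $\frac{669}{3946} \approx 0.16954$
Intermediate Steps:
$l = 57600$ ($l = \left(10 + 230\right)^{2} = 240^{2} = 57600$)
$\frac{l + \left(166 \left(-33\right) + 60\right)}{-122864 + 430652} = \frac{57600 + \left(166 \left(-33\right) + 60\right)}{-122864 + 430652} = \frac{57600 + \left(-5478 + 60\right)}{307788} = \left(57600 - 5418\right) \frac{1}{307788} = 52182 \cdot \frac{1}{307788} = \frac{669}{3946}$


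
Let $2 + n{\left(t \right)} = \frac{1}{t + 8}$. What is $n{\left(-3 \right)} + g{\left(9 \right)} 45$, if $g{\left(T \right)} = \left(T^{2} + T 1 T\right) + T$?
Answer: $\frac{38466}{5} \approx 7693.2$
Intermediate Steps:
$g{\left(T \right)} = T + 2 T^{2}$ ($g{\left(T \right)} = \left(T^{2} + T T\right) + T = \left(T^{2} + T^{2}\right) + T = 2 T^{2} + T = T + 2 T^{2}$)
$n{\left(t \right)} = -2 + \frac{1}{8 + t}$ ($n{\left(t \right)} = -2 + \frac{1}{t + 8} = -2 + \frac{1}{8 + t}$)
$n{\left(-3 \right)} + g{\left(9 \right)} 45 = \frac{-15 - -6}{8 - 3} + 9 \left(1 + 2 \cdot 9\right) 45 = \frac{-15 + 6}{5} + 9 \left(1 + 18\right) 45 = \frac{1}{5} \left(-9\right) + 9 \cdot 19 \cdot 45 = - \frac{9}{5} + 171 \cdot 45 = - \frac{9}{5} + 7695 = \frac{38466}{5}$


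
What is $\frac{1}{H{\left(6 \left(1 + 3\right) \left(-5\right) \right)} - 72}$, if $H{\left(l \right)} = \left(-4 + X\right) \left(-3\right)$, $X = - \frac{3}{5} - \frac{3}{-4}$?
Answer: $- \frac{20}{1209} \approx -0.016543$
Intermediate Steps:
$X = \frac{3}{20}$ ($X = \left(-3\right) \frac{1}{5} - - \frac{3}{4} = - \frac{3}{5} + \frac{3}{4} = \frac{3}{20} \approx 0.15$)
$H{\left(l \right)} = \frac{231}{20}$ ($H{\left(l \right)} = \left(-4 + \frac{3}{20}\right) \left(-3\right) = \left(- \frac{77}{20}\right) \left(-3\right) = \frac{231}{20}$)
$\frac{1}{H{\left(6 \left(1 + 3\right) \left(-5\right) \right)} - 72} = \frac{1}{\frac{231}{20} - 72} = \frac{1}{- \frac{1209}{20}} = - \frac{20}{1209}$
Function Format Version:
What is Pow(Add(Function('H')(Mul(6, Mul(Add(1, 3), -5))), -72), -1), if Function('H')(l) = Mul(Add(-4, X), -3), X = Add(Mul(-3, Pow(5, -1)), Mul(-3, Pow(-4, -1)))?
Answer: Rational(-20, 1209) ≈ -0.016543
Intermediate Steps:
X = Rational(3, 20) (X = Add(Mul(-3, Rational(1, 5)), Mul(-3, Rational(-1, 4))) = Add(Rational(-3, 5), Rational(3, 4)) = Rational(3, 20) ≈ 0.15000)
Function('H')(l) = Rational(231, 20) (Function('H')(l) = Mul(Add(-4, Rational(3, 20)), -3) = Mul(Rational(-77, 20), -3) = Rational(231, 20))
Pow(Add(Function('H')(Mul(6, Mul(Add(1, 3), -5))), -72), -1) = Pow(Add(Rational(231, 20), -72), -1) = Pow(Rational(-1209, 20), -1) = Rational(-20, 1209)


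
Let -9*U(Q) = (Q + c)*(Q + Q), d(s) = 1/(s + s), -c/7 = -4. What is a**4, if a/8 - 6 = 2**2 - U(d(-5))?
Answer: 12386007429376/390625 ≈ 3.1708e+7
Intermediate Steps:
c = 28 (c = -7*(-4) = 28)
d(s) = 1/(2*s)
U(Q) = -2*Q*(28 + Q)/9 (U(Q) = -(Q + 28)*(Q + Q)/9 = -(28 + Q)*2*Q/9 = -2*Q*(28 + Q)/9)
a = 1876/25 (a = 48 + 8*(2**2 - (-2)*(1/2)/(-5)*(28 + (1/2)/(-5))/9) = 48 + 8*(4 - (-2)*(1/2)*(-1/5)*(28 + (1/2)*(-1/5))/9) = 48 + 8*(4 - (-2)*(-1)*(28 - 1/10)/(9*10)) = 48 + 8*(4 - (-2)*(-1)*279/(9*10*10)) = 48 + 8*(4 - 1*31/50) = 48 + 8*(4 - 31/50) = 48 + 8*(169/50) = 48 + 676/25 = 1876/25 ≈ 75.040)
a**4 = (1876/25)**4 = 12386007429376/390625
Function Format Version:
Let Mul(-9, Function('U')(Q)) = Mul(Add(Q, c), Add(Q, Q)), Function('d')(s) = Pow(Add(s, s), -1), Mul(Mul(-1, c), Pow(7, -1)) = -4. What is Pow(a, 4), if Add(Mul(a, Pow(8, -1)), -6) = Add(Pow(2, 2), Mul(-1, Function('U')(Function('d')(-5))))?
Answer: Rational(12386007429376, 390625) ≈ 3.1708e+7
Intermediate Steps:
c = 28 (c = Mul(-7, -4) = 28)
Function('d')(s) = Mul(Rational(1, 2), Pow(s, -1)) (Function('d')(s) = Pow(Mul(2, s), -1) = Mul(Rational(1, 2), Pow(s, -1)))
Function('U')(Q) = Mul(Rational(-2, 9), Q, Add(28, Q)) (Function('U')(Q) = Mul(Rational(-1, 9), Mul(Add(Q, 28), Add(Q, Q))) = Mul(Rational(-1, 9), Mul(Add(28, Q), Mul(2, Q))) = Mul(Rational(-1, 9), Mul(2, Q, Add(28, Q))) = Mul(Rational(-2, 9), Q, Add(28, Q)))
a = Rational(1876, 25) (a = Add(48, Mul(8, Add(Pow(2, 2), Mul(-1, Mul(Rational(-2, 9), Mul(Rational(1, 2), Pow(-5, -1)), Add(28, Mul(Rational(1, 2), Pow(-5, -1)))))))) = Add(48, Mul(8, Add(4, Mul(-1, Mul(Rational(-2, 9), Mul(Rational(1, 2), Rational(-1, 5)), Add(28, Mul(Rational(1, 2), Rational(-1, 5)))))))) = Add(48, Mul(8, Add(4, Mul(-1, Mul(Rational(-2, 9), Rational(-1, 10), Add(28, Rational(-1, 10))))))) = Add(48, Mul(8, Add(4, Mul(-1, Mul(Rational(-2, 9), Rational(-1, 10), Rational(279, 10)))))) = Add(48, Mul(8, Add(4, Mul(-1, Rational(31, 50))))) = Add(48, Mul(8, Add(4, Rational(-31, 50)))) = Add(48, Mul(8, Rational(169, 50))) = Add(48, Rational(676, 25)) = Rational(1876, 25) ≈ 75.040)
Pow(a, 4) = Pow(Rational(1876, 25), 4) = Rational(12386007429376, 390625)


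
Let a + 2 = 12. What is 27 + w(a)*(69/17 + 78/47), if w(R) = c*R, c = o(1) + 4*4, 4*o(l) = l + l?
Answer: 775458/799 ≈ 970.54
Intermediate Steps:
o(l) = l/2 (o(l) = (l + l)/4 = (2*l)/4 = l/2)
a = 10 (a = -2 + 12 = 10)
c = 33/2 (c = (½)*1 + 4*4 = ½ + 16 = 33/2 ≈ 16.500)
w(R) = 33*R/2
27 + w(a)*(69/17 + 78/47) = 27 + ((33/2)*10)*(69/17 + 78/47) = 27 + 165*(69*(1/17) + 78*(1/47)) = 27 + 165*(69/17 + 78/47) = 27 + 165*(4569/799) = 27 + 753885/799 = 775458/799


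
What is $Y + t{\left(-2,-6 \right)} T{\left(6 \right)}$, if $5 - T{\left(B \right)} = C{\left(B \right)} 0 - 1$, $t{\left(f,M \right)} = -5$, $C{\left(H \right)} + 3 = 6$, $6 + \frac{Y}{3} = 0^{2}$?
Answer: $-48$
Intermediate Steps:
$Y = -18$ ($Y = -18 + 3 \cdot 0^{2} = -18 + 3 \cdot 0 = -18 + 0 = -18$)
$C{\left(H \right)} = 3$ ($C{\left(H \right)} = -3 + 6 = 3$)
$T{\left(B \right)} = 6$ ($T{\left(B \right)} = 5 - \left(3 \cdot 0 - 1\right) = 5 - \left(0 - 1\right) = 5 - -1 = 5 + 1 = 6$)
$Y + t{\left(-2,-6 \right)} T{\left(6 \right)} = -18 - 30 = -48$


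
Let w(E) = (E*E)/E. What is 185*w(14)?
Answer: 2590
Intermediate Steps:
w(E) = E (w(E) = E²/E = E)
185*w(14) = 185*14 = 2590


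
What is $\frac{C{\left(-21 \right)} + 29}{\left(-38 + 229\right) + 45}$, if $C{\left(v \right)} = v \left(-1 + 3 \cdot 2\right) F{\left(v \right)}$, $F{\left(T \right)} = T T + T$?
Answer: $- \frac{44071}{236} \approx -186.74$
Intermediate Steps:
$F{\left(T \right)} = T + T^{2}$ ($F{\left(T \right)} = T^{2} + T = T + T^{2}$)
$C{\left(v \right)} = 5 v^{2} \left(1 + v\right)$ ($C{\left(v \right)} = v \left(-1 + 3 \cdot 2\right) v \left(1 + v\right) = v \left(-1 + 6\right) v \left(1 + v\right) = v 5 v \left(1 + v\right) = 5 v v \left(1 + v\right) = 5 v^{2} \left(1 + v\right)$)
$\frac{C{\left(-21 \right)} + 29}{\left(-38 + 229\right) + 45} = \frac{5 \left(-21\right)^{2} \left(1 - 21\right) + 29}{\left(-38 + 229\right) + 45} = \frac{5 \cdot 441 \left(-20\right) + 29}{191 + 45} = \frac{-44100 + 29}{236} = \left(-44071\right) \frac{1}{236} = - \frac{44071}{236}$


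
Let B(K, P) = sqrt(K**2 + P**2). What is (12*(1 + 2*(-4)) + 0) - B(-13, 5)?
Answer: -84 - sqrt(194) ≈ -97.928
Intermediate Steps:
(12*(1 + 2*(-4)) + 0) - B(-13, 5) = (12*(1 + 2*(-4)) + 0) - sqrt((-13)**2 + 5**2) = (12*(1 - 8) + 0) - sqrt(169 + 25) = (12*(-7) + 0) - sqrt(194) = (-84 + 0) - sqrt(194) = -84 - sqrt(194)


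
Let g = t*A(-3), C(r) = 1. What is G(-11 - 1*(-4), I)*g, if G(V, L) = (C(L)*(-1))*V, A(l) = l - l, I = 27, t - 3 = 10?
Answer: 0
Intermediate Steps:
t = 13 (t = 3 + 10 = 13)
A(l) = 0
G(V, L) = -V (G(V, L) = (1*(-1))*V = -V)
g = 0 (g = 13*0 = 0)
G(-11 - 1*(-4), I)*g = -(-11 - 1*(-4))*0 = -(-11 + 4)*0 = -1*(-7)*0 = 7*0 = 0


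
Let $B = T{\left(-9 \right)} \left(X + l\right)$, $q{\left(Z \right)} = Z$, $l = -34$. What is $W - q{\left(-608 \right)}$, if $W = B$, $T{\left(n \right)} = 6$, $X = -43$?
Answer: $146$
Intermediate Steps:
$B = -462$ ($B = 6 \left(-43 - 34\right) = 6 \left(-77\right) = -462$)
$W = -462$
$W - q{\left(-608 \right)} = -462 - -608 = -462 + 608 = 146$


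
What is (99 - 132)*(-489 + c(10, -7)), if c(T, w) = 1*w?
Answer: 16368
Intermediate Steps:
c(T, w) = w
(99 - 132)*(-489 + c(10, -7)) = (99 - 132)*(-489 - 7) = -33*(-496) = 16368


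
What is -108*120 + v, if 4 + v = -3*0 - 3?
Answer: -12967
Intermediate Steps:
v = -7 (v = -4 + (-3*0 - 3) = -4 + (0 - 3) = -4 - 3 = -7)
-108*120 + v = -108*120 - 7 = -12960 - 7 = -12967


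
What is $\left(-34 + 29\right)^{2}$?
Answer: $25$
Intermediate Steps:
$\left(-34 + 29\right)^{2} = \left(-5\right)^{2} = 25$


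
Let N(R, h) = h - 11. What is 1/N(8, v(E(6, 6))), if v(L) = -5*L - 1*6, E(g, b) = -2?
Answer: -1/7 ≈ -0.14286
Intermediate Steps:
v(L) = -6 - 5*L (v(L) = -5*L - 6 = -6 - 5*L)
N(R, h) = -11 + h
1/N(8, v(E(6, 6))) = 1/(-11 + (-6 - 5*(-2))) = 1/(-11 + (-6 + 10)) = 1/(-11 + 4) = 1/(-7) = -1/7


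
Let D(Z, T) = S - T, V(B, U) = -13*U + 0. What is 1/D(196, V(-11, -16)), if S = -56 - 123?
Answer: -1/387 ≈ -0.0025840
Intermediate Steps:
V(B, U) = -13*U
S = -179
D(Z, T) = -179 - T
1/D(196, V(-11, -16)) = 1/(-179 - (-13)*(-16)) = 1/(-179 - 1*208) = 1/(-179 - 208) = 1/(-387) = -1/387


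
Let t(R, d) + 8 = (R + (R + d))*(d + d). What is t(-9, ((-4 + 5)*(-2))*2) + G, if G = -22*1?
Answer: 146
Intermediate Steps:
G = -22
t(R, d) = -8 + 2*d*(d + 2*R) (t(R, d) = -8 + (R + (R + d))*(d + d) = -8 + (d + 2*R)*(2*d) = -8 + 2*d*(d + 2*R))
t(-9, ((-4 + 5)*(-2))*2) + G = (-8 + 2*(((-4 + 5)*(-2))*2)² + 4*(-9)*(((-4 + 5)*(-2))*2)) - 22 = (-8 + 2*((1*(-2))*2)² + 4*(-9)*((1*(-2))*2)) - 22 = (-8 + 2*(-2*2)² + 4*(-9)*(-2*2)) - 22 = (-8 + 2*(-4)² + 4*(-9)*(-4)) - 22 = (-8 + 2*16 + 144) - 22 = (-8 + 32 + 144) - 22 = 168 - 22 = 146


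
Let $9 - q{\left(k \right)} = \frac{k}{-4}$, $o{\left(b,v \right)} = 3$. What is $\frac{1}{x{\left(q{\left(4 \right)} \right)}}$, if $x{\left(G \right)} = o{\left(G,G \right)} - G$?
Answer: $- \frac{1}{7} \approx -0.14286$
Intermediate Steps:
$q{\left(k \right)} = 9 + \frac{k}{4}$ ($q{\left(k \right)} = 9 - \frac{k}{-4} = 9 - k \left(- \frac{1}{4}\right) = 9 - - \frac{k}{4} = 9 + \frac{k}{4}$)
$x{\left(G \right)} = 3 - G$
$\frac{1}{x{\left(q{\left(4 \right)} \right)}} = \frac{1}{3 - \left(9 + \frac{1}{4} \cdot 4\right)} = \frac{1}{3 - \left(9 + 1\right)} = \frac{1}{3 - 10} = \frac{1}{-7} = - \frac{1}{7}$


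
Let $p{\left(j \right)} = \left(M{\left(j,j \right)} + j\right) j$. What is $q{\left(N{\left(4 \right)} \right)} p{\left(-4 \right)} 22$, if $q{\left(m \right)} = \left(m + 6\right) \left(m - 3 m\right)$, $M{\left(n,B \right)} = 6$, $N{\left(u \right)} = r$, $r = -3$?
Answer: $-3168$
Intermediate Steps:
$N{\left(u \right)} = -3$
$q{\left(m \right)} = - 2 m \left(6 + m\right)$ ($q{\left(m \right)} = \left(6 + m\right) \left(- 2 m\right) = - 2 m \left(6 + m\right)$)
$p{\left(j \right)} = j \left(6 + j\right)$ ($p{\left(j \right)} = \left(6 + j\right) j = j \left(6 + j\right)$)
$q{\left(N{\left(4 \right)} \right)} p{\left(-4 \right)} 22 = \left(-2\right) \left(-3\right) \left(6 - 3\right) \left(- 4 \left(6 - 4\right)\right) 22 = \left(-2\right) \left(-3\right) 3 \left(\left(-4\right) 2\right) 22 = 18 \left(-8\right) 22 = \left(-144\right) 22 = -3168$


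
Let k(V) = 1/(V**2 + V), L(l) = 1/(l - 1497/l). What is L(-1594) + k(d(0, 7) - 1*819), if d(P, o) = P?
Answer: -1065348209/1701209848338 ≈ -0.00062623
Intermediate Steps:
k(V) = 1/(V + V**2)
L(-1594) + k(d(0, 7) - 1*819) = -1594/(-1497 + (-1594)**2) + 1/((0 - 1*819)*(1 + (0 - 1*819))) = -1594/(-1497 + 2540836) + 1/((0 - 819)*(1 + (0 - 819))) = -1594/2539339 + 1/((-819)*(1 - 819)) = -1594*1/2539339 - 1/819/(-818) = -1594/2539339 - 1/819*(-1/818) = -1594/2539339 + 1/669942 = -1065348209/1701209848338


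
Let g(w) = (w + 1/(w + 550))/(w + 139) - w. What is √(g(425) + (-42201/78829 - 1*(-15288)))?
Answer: 8*√121218764339194176746/722467785 ≈ 121.91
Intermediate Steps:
g(w) = -w + (w + 1/(550 + w))/(139 + w) (g(w) = (w + 1/(550 + w))/(139 + w) - w = -w + (w + 1/(550 + w))/(139 + w))
√(g(425) + (-42201/78829 - 1*(-15288))) = √((1 - 1*425³ - 75900*425 - 688*425²)/(76450 + 425² + 689*425) + (-42201/78829 - 1*(-15288))) = √((1 - 1*76765625 - 32257500 - 688*180625)/(76450 + 180625 + 292825) + (-42201*1/78829 + 15288)) = √((1 - 76765625 - 32257500 - 124270000)/549900 + (-42201/78829 + 15288)) = √((1/549900)*(-233293124) + 1205095551/78829) = √(-58323281/137475 + 1205095551/78829) = √(161072944955776/10837016775) = 8*√121218764339194176746/722467785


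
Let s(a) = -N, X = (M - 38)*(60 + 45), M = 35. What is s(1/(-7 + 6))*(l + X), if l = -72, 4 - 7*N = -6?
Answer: 3870/7 ≈ 552.86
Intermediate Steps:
N = 10/7 (N = 4/7 - ⅐*(-6) = 4/7 + 6/7 = 10/7 ≈ 1.4286)
X = -315 (X = (35 - 38)*(60 + 45) = -3*105 = -315)
s(a) = -10/7 (s(a) = -1*10/7 = -10/7)
s(1/(-7 + 6))*(l + X) = -10*(-72 - 315)/7 = -10/7*(-387) = 3870/7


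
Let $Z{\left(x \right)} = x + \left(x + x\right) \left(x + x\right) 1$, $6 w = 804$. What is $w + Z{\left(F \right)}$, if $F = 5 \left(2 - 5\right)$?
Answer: $1019$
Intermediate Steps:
$w = 134$ ($w = \frac{1}{6} \cdot 804 = 134$)
$F = -15$ ($F = 5 \left(-3\right) = -15$)
$Z{\left(x \right)} = x + 4 x^{2}$ ($Z{\left(x \right)} = x + 2 x 2 x 1 = x + 4 x^{2} \cdot 1 = x + 4 x^{2}$)
$w + Z{\left(F \right)} = 134 - 15 \left(1 + 4 \left(-15\right)\right) = 134 - 15 \left(1 - 60\right) = 134 - -885 = 134 + 885 = 1019$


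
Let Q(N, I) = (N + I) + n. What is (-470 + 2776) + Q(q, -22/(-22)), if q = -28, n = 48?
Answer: 2327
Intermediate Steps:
Q(N, I) = 48 + I + N (Q(N, I) = (N + I) + 48 = (I + N) + 48 = 48 + I + N)
(-470 + 2776) + Q(q, -22/(-22)) = (-470 + 2776) + (48 - 22/(-22) - 28) = 2306 + (48 - 22*(-1/22) - 28) = 2306 + (48 + 1 - 28) = 2306 + 21 = 2327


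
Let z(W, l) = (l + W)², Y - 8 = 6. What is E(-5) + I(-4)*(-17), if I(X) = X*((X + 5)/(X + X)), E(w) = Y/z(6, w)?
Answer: 11/2 ≈ 5.5000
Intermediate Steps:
Y = 14 (Y = 8 + 6 = 14)
z(W, l) = (W + l)²
E(w) = 14/(6 + w)² (E(w) = 14/((6 + w)²) = 14/(6 + w)²)
I(X) = 5/2 + X/2 (I(X) = X*((5 + X)/((2*X))) = X*((5 + X)*(1/(2*X))) = X*((5 + X)/(2*X)) = 5/2 + X/2)
E(-5) + I(-4)*(-17) = 14/(6 - 5)² + (5/2 + (½)*(-4))*(-17) = 14/1² + (5/2 - 2)*(-17) = 14*1 + (½)*(-17) = 14 - 17/2 = 11/2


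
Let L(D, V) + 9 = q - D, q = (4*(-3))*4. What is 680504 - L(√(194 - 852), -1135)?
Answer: 680561 + I*√658 ≈ 6.8056e+5 + 25.652*I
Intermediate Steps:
q = -48 (q = -12*4 = -48)
L(D, V) = -57 - D (L(D, V) = -9 + (-48 - D) = -57 - D)
680504 - L(√(194 - 852), -1135) = 680504 - (-57 - √(194 - 852)) = 680504 - (-57 - √(-658)) = 680504 - (-57 - I*√658) = 680504 + (57 + I*√658) = 680561 + I*√658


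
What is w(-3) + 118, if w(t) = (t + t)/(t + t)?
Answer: 119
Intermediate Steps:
w(t) = 1 (w(t) = (2*t)/((2*t)) = (2*t)*(1/(2*t)) = 1)
w(-3) + 118 = 1 + 118 = 119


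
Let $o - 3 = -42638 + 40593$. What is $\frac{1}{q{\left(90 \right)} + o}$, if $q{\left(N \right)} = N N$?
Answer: $\frac{1}{6058} \approx 0.00016507$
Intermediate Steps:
$q{\left(N \right)} = N^{2}$
$o = -2042$ ($o = 3 + \left(-42638 + 40593\right) = 3 - 2045 = -2042$)
$\frac{1}{q{\left(90 \right)} + o} = \frac{1}{90^{2} - 2042} = \frac{1}{8100 - 2042} = \frac{1}{6058}$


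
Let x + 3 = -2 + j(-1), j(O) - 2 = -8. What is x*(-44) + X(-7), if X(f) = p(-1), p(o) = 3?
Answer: 487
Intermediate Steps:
j(O) = -6 (j(O) = 2 - 8 = -6)
X(f) = 3
x = -11 (x = -3 + (-2 - 6) = -3 - 8 = -11)
x*(-44) + X(-7) = -11*(-44) + 3 = 484 + 3 = 487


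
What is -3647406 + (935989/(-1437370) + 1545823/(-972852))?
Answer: -2550173518144013789/699174139620 ≈ -3.6474e+6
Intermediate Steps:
-3647406 + (935989/(-1437370) + 1545823/(-972852)) = -3647406 + (935989*(-1/1437370) + 1545823*(-1/972852)) = -3647406 + (-935989/1437370 - 1545823/972852) = -3647406 - 1566249188069/699174139620 = -2550173518144013789/699174139620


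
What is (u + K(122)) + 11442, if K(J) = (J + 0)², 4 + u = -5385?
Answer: 20937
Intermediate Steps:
u = -5389 (u = -4 - 5385 = -5389)
K(J) = J²
(u + K(122)) + 11442 = (-5389 + 122²) + 11442 = (-5389 + 14884) + 11442 = 9495 + 11442 = 20937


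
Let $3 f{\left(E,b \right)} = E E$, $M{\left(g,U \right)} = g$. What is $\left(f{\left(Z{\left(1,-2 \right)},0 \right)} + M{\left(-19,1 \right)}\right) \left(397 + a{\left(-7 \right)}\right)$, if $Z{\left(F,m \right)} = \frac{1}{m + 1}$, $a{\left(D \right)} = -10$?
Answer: $-7224$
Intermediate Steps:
$Z{\left(F,m \right)} = \frac{1}{1 + m}$
$f{\left(E,b \right)} = \frac{E^{2}}{3}$ ($f{\left(E,b \right)} = \frac{E E}{3} = \frac{E^{2}}{3}$)
$\left(f{\left(Z{\left(1,-2 \right)},0 \right)} + M{\left(-19,1 \right)}\right) \left(397 + a{\left(-7 \right)}\right) = \left(\frac{\left(\frac{1}{1 - 2}\right)^{2}}{3} - 19\right) \left(397 - 10\right) = \left(\frac{\left(\frac{1}{-1}\right)^{2}}{3} - 19\right) 387 = \left(\frac{\left(-1\right)^{2}}{3} - 19\right) 387 = \left(\frac{1}{3} \cdot 1 - 19\right) 387 = \left(\frac{1}{3} - 19\right) 387 = \left(- \frac{56}{3}\right) 387 = -7224$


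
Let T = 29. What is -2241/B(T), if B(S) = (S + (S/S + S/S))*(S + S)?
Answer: -2241/1798 ≈ -1.2464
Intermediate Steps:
B(S) = 2*S*(2 + S) (B(S) = (S + (1 + 1))*(2*S) = (S + 2)*(2*S) = (2 + S)*(2*S) = 2*S*(2 + S))
-2241/B(T) = -2241*1/(58*(2 + 29)) = -2241/(2*29*31) = -2241/1798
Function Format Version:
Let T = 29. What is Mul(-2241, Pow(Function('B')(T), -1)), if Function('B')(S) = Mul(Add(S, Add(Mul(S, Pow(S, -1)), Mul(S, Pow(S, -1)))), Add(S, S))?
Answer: Rational(-2241, 1798) ≈ -1.2464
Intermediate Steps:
Function('B')(S) = Mul(2, S, Add(2, S)) (Function('B')(S) = Mul(Add(S, Add(1, 1)), Mul(2, S)) = Mul(Add(S, 2), Mul(2, S)) = Mul(Add(2, S), Mul(2, S)) = Mul(2, S, Add(2, S)))
Mul(-2241, Pow(Function('B')(T), -1)) = Mul(-2241, Pow(Mul(2, 29, Add(2, 29)), -1)) = Mul(-2241, Pow(Mul(2, 29, 31), -1)) = Mul(-2241, Pow(1798, -1)) = Mul(-2241, Rational(1, 1798)) = Rational(-2241, 1798)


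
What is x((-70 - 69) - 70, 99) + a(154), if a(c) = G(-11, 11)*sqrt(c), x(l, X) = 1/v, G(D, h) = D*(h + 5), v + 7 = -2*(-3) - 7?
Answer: -1/8 - 176*sqrt(154) ≈ -2184.2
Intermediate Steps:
v = -8 (v = -7 + (-2*(-3) - 7) = -7 + (6 - 7) = -7 - 1 = -8)
G(D, h) = D*(5 + h)
x(l, X) = -1/8 (x(l, X) = 1/(-8) = -1/8)
a(c) = -176*sqrt(c) (a(c) = (-11*(5 + 11))*sqrt(c) = (-11*16)*sqrt(c) = -176*sqrt(c))
x((-70 - 69) - 70, 99) + a(154) = -1/8 - 176*sqrt(154)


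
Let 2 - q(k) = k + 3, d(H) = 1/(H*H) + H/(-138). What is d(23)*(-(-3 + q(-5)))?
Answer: 523/3174 ≈ 0.16478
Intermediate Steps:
d(H) = H⁻² - H/138 (d(H) = H⁻² + H*(-1/138) = H⁻² - H/138)
q(k) = -1 - k (q(k) = 2 - (k + 3) = 2 - (3 + k) = 2 + (-3 - k) = -1 - k)
d(23)*(-(-3 + q(-5))) = (23⁻² - 1/138*23)*(-(-3 + (-1 - 1*(-5)))) = (1/529 - ⅙)*(-(-3 + (-1 + 5))) = -(-523)*(-3 + 4)/3174 = -(-523)/3174 = -523/3174*(-1) = 523/3174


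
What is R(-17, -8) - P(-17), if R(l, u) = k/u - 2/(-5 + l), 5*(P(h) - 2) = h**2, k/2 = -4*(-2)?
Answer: -3394/55 ≈ -61.709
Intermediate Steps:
k = 16 (k = 2*(-4*(-2)) = 2*8 = 16)
P(h) = 2 + h**2/5
R(l, u) = -2/(-5 + l) + 16/u (R(l, u) = 16/u - 2/(-5 + l) = -2/(-5 + l) + 16/u)
R(-17, -8) - P(-17) = 2*(-40 - 1*(-8) + 8*(-17))/(-8*(-5 - 17)) - (2 + (1/5)*(-17)**2) = 2*(-1/8)*(-40 + 8 - 136)/(-22) - (2 + (1/5)*289) = 2*(-1/8)*(-1/22)*(-168) - (2 + 289/5) = -21/11 - 1*299/5 = -21/11 - 299/5 = -3394/55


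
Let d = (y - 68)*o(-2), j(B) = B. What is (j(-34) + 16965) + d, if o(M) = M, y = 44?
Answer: 16979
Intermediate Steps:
d = 48 (d = (44 - 68)*(-2) = -24*(-2) = 48)
(j(-34) + 16965) + d = (-34 + 16965) + 48 = 16931 + 48 = 16979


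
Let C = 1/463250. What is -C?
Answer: -1/463250 ≈ -2.1587e-6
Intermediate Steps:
C = 1/463250 ≈ 2.1587e-6
-C = -1*1/463250 = -1/463250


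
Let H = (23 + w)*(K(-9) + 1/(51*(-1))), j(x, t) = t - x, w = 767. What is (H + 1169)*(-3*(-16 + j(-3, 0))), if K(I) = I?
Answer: -3949153/17 ≈ -2.3230e+5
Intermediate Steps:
H = -363400/51 (H = (23 + 767)*(-9 + 1/(51*(-1))) = 790*(-9 + 1/(-51)) = 790*(-9 - 1/51) = 790*(-460/51) = -363400/51 ≈ -7125.5)
(H + 1169)*(-3*(-16 + j(-3, 0))) = (-363400/51 + 1169)*(-3*(-16 + (0 - 1*(-3)))) = -(-303781)*(-16 + (0 + 3))/17 = -(-303781)*(-16 + 3)/17 = -(-303781)*(-13)/17 = -303781/51*39 = -3949153/17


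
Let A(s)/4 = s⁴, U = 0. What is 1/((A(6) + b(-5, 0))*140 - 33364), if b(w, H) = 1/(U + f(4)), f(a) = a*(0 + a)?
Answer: 4/2769619 ≈ 1.4442e-6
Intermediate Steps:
A(s) = 4*s⁴
f(a) = a² (f(a) = a*a = a²)
b(w, H) = 1/16 (b(w, H) = 1/(0 + 4²) = 1/(0 + 16) = 1/16)
1/((A(6) + b(-5, 0))*140 - 33364) = 1/((4*6⁴ + 1/16)*140 - 33364) = 1/((4*1296 + 1/16)*140 - 33364) = 1/((5184 + 1/16)*140 - 33364) = 1/((82945/16)*140 - 33364) = 1/(2903075/4 - 33364) = 1/(2769619/4) = 4/2769619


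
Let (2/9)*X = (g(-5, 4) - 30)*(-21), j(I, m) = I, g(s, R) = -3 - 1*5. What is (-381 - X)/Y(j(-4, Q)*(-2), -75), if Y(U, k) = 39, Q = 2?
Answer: -1324/13 ≈ -101.85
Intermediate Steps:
g(s, R) = -8 (g(s, R) = -3 - 5 = -8)
X = 3591 (X = 9*((-8 - 30)*(-21))/2 = 9*(-38*(-21))/2 = (9/2)*798 = 3591)
(-381 - X)/Y(j(-4, Q)*(-2), -75) = (-381 - 1*3591)/39 = (-381 - 3591)*(1/39) = -3972*1/39 = -1324/13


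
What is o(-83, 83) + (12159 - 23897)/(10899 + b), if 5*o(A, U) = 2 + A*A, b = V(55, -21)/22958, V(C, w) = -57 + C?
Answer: 86145668891/62554810 ≈ 1377.1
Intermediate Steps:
b = -1/11479 (b = (-57 + 55)/22958 = -2*1/22958 = -1/11479 ≈ -8.7116e-5)
o(A, U) = ⅖ + A²/5 (o(A, U) = (2 + A*A)/5 = (2 + A²)/5 = ⅖ + A²/5)
o(-83, 83) + (12159 - 23897)/(10899 + b) = (⅖ + (⅕)*(-83)²) + (12159 - 23897)/(10899 - 1/11479) = (⅖ + (⅕)*6889) - 11738/125109620/11479 = (⅖ + 6889/5) - 11738*11479/125109620 = 6891/5 - 67370251/62554810 = 86145668891/62554810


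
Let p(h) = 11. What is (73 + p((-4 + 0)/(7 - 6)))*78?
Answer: 6552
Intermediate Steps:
(73 + p((-4 + 0)/(7 - 6)))*78 = (73 + 11)*78 = 84*78 = 6552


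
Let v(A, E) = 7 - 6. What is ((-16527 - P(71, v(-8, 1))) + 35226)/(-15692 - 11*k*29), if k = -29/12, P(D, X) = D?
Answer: -223536/179053 ≈ -1.2484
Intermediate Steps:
v(A, E) = 1
k = -29/12 (k = -29*1/12 = -29/12 ≈ -2.4167)
((-16527 - P(71, v(-8, 1))) + 35226)/(-15692 - 11*k*29) = ((-16527 - 1*71) + 35226)/(-15692 - 11*(-29/12)*29) = ((-16527 - 71) + 35226)/(-15692 + (319/12)*29) = (-16598 + 35226)/(-15692 + 9251/12) = 18628/(-179053/12) = 18628*(-12/179053) = -223536/179053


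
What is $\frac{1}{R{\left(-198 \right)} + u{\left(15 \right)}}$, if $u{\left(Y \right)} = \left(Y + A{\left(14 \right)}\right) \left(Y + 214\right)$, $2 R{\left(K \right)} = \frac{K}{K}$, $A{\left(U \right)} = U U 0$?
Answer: $\frac{2}{6871} \approx 0.00029108$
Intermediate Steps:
$A{\left(U \right)} = 0$ ($A{\left(U \right)} = U^{2} \cdot 0 = 0$)
$R{\left(K \right)} = \frac{1}{2}$ ($R{\left(K \right)} = \frac{K \frac{1}{K}}{2} = \frac{1}{2} \cdot 1 = \frac{1}{2}$)
$u{\left(Y \right)} = Y \left(214 + Y\right)$ ($u{\left(Y \right)} = \left(Y + 0\right) \left(Y + 214\right) = Y \left(214 + Y\right)$)
$\frac{1}{R{\left(-198 \right)} + u{\left(15 \right)}} = \frac{1}{\frac{1}{2} + 15 \left(214 + 15\right)} = \frac{1}{\frac{1}{2} + 15 \cdot 229} = \frac{1}{\frac{1}{2} + 3435} = \frac{1}{\frac{6871}{2}} = \frac{2}{6871}$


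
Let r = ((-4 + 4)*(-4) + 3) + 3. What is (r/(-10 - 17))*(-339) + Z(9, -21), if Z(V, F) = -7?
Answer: 205/3 ≈ 68.333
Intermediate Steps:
r = 6 (r = (0*(-4) + 3) + 3 = (0 + 3) + 3 = 3 + 3 = 6)
(r/(-10 - 17))*(-339) + Z(9, -21) = (6/(-10 - 17))*(-339) - 7 = (6/(-27))*(-339) - 7 = -1/27*6*(-339) - 7 = -2/9*(-339) - 7 = 226/3 - 7 = 205/3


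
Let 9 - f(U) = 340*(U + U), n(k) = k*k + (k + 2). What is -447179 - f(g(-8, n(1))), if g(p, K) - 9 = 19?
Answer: -428148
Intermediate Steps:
n(k) = 2 + k + k² (n(k) = k² + (2 + k) = 2 + k + k²)
g(p, K) = 28 (g(p, K) = 9 + 19 = 28)
f(U) = 9 - 680*U (f(U) = 9 - 340*(U + U) = 9 - 340*2*U = 9 - 680*U)
-447179 - f(g(-8, n(1))) = -447179 - (9 - 680*28) = -447179 - (9 - 19040) = -447179 - 1*(-19031) = -447179 + 19031 = -428148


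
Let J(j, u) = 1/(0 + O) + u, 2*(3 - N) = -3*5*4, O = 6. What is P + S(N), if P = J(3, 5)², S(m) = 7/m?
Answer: 10655/396 ≈ 26.907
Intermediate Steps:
N = 33 (N = 3 - (-3*5)*4/2 = 3 - (-15)*4/2 = 3 - ½*(-60) = 3 + 30 = 33)
J(j, u) = ⅙ + u (J(j, u) = 1/(0 + 6) + u = 1/6 + u = (⅙)*1 + u = ⅙ + u)
P = 961/36 (P = (⅙ + 5)² = (31/6)² = 961/36 ≈ 26.694)
P + S(N) = 961/36 + 7/33 = 10655/396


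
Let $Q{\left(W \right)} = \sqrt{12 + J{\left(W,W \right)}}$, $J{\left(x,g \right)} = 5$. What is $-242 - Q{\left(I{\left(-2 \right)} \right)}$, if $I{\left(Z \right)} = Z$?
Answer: $-242 - \sqrt{17} \approx -246.12$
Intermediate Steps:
$Q{\left(W \right)} = \sqrt{17}$ ($Q{\left(W \right)} = \sqrt{12 + 5} = \sqrt{17}$)
$-242 - Q{\left(I{\left(-2 \right)} \right)} = -242 - \sqrt{17}$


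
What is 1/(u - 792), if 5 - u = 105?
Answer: -1/892 ≈ -0.0011211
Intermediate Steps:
u = -100 (u = 5 - 1*105 = 5 - 105 = -100)
1/(u - 792) = 1/(-100 - 792) = 1/(-892) = -1/892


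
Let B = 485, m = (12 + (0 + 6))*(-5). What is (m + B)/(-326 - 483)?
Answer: -395/809 ≈ -0.48826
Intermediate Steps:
m = -90 (m = (12 + 6)*(-5) = 18*(-5) = -90)
(m + B)/(-326 - 483) = (-90 + 485)/(-326 - 483) = 395/(-809) = 395*(-1/809) = -395/809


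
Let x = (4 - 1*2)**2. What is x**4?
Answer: 256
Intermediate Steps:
x = 4 (x = (4 - 2)**2 = 2**2 = 4)
x**4 = 4**4 = 256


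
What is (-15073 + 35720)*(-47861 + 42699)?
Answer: -106579814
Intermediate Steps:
(-15073 + 35720)*(-47861 + 42699) = 20647*(-5162) = -106579814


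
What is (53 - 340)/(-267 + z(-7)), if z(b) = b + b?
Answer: 287/281 ≈ 1.0214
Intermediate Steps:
z(b) = 2*b
(53 - 340)/(-267 + z(-7)) = (53 - 340)/(-267 + 2*(-7)) = -287/(-267 - 14) = -287/(-281) = -287*(-1/281) = 287/281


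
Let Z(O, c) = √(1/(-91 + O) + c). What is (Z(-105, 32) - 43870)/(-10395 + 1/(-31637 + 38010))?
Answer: 139791755/33123667 - 6373*√6271/927462676 ≈ 4.2198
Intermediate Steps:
Z(O, c) = √(c + 1/(-91 + O))
(Z(-105, 32) - 43870)/(-10395 + 1/(-31637 + 38010)) = (√((1 + 32*(-91 - 105))/(-91 - 105)) - 43870)/(-10395 + 1/(-31637 + 38010)) = (√((1 + 32*(-196))/(-196)) - 43870)/(-10395 + 1/6373) = (√(-(1 - 6272)/196) - 43870)/(-10395 + 1/6373) = (√(-1/196*(-6271)) - 43870)/(-66247334/6373) = (√(6271/196) - 43870)*(-6373/66247334) = (√6271/14 - 43870)*(-6373/66247334) = (-43870 + √6271/14)*(-6373/66247334) = 139791755/33123667 - 6373*√6271/927462676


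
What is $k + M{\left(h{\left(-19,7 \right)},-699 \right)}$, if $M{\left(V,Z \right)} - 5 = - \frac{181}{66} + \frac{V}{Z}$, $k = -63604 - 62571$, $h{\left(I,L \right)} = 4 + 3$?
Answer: $- \frac{646761529}{5126} \approx -1.2617 \cdot 10^{5}$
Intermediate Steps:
$h{\left(I,L \right)} = 7$
$k = -126175$
$M{\left(V,Z \right)} = \frac{149}{66} + \frac{V}{Z}$ ($M{\left(V,Z \right)} = 5 + \left(- \frac{181}{66} + \frac{V}{Z}\right) = \frac{149}{66} + \frac{V}{Z}$)
$k + M{\left(h{\left(-19,7 \right)},-699 \right)} = -126175 + \left(\frac{149}{66} + \frac{7}{-699}\right) = -126175 + \left(\frac{149}{66} + 7 \left(- \frac{1}{699}\right)\right) = -126175 + \left(\frac{149}{66} - \frac{7}{699}\right) = -126175 + \frac{11521}{5126} = - \frac{646761529}{5126}$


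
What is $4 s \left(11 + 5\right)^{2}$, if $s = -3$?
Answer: $-3072$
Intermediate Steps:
$4 s \left(11 + 5\right)^{2} = 4 \left(-3\right) \left(11 + 5\right)^{2} = - 12 \cdot 16^{2} = \left(-12\right) 256 = -3072$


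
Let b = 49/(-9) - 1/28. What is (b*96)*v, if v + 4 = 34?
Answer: -110480/7 ≈ -15783.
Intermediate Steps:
v = 30 (v = -4 + 34 = 30)
b = -1381/252 (b = 49*(-⅑) - 1*1/28 = -49/9 - 1/28 = -1381/252 ≈ -5.4802)
(b*96)*v = -1381/252*96*30 = -11048/21*30 = -110480/7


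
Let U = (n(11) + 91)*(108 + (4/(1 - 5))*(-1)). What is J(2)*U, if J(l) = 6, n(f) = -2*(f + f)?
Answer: 30738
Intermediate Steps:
n(f) = -4*f
U = 5123 (U = (-4*11 + 91)*(108 + (4/(1 - 5))*(-1)) = (-44 + 91)*(108 + (4/(-4))*(-1)) = 47*(108 - 1/4*4*(-1)) = 47*(108 - 1*(-1)) = 47*(108 + 1) = 47*109 = 5123)
J(2)*U = 6*5123 = 30738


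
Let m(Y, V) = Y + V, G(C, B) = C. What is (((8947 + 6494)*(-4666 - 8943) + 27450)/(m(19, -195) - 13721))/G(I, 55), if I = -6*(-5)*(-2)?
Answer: -70036373/277940 ≈ -251.98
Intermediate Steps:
I = -60 (I = 30*(-2) = -60)
m(Y, V) = V + Y
(((8947 + 6494)*(-4666 - 8943) + 27450)/(m(19, -195) - 13721))/G(I, 55) = (((8947 + 6494)*(-4666 - 8943) + 27450)/((-195 + 19) - 13721))/(-60) = ((15441*(-13609) + 27450)/(-176 - 13721))*(-1/60) = ((-210136569 + 27450)/(-13897))*(-1/60) = -210109119*(-1/13897)*(-1/60) = (210109119/13897)*(-1/60) = -70036373/277940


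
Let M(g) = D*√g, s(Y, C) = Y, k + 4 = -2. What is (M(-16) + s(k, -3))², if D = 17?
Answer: -4588 - 816*I ≈ -4588.0 - 816.0*I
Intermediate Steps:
k = -6 (k = -4 - 2 = -6)
M(g) = 17*√g
(M(-16) + s(k, -3))² = (17*√(-16) - 6)² = (17*(4*I) - 6)² = (68*I - 6)² = (-6 + 68*I)²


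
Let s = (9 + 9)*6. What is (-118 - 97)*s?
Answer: -23220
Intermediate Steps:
s = 108 (s = 18*6 = 108)
(-118 - 97)*s = (-118 - 97)*108 = -215*108 = -23220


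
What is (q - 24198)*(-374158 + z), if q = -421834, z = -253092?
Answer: 279773572000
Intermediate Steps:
(q - 24198)*(-374158 + z) = (-421834 - 24198)*(-374158 - 253092) = -446032*(-627250) = 279773572000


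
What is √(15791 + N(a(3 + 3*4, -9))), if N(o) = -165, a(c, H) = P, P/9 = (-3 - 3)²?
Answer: √15626 ≈ 125.00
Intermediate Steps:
P = 324 (P = 9*(-3 - 3)² = 9*(-6)² = 9*36 = 324)
a(c, H) = 324
√(15791 + N(a(3 + 3*4, -9))) = √(15791 - 165) = √15626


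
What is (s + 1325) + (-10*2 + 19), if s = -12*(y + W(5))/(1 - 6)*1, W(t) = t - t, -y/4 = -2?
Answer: 6716/5 ≈ 1343.2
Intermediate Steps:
y = 8 (y = -4*(-2) = 8)
W(t) = 0
s = 96/5 (s = -12*(8 + 0)/(1 - 6)*1 = -96/(-5)*1 = -96*(-1)/5*1 = -12*(-8/5)*1 = (96/5)*1 = 96/5 ≈ 19.200)
(s + 1325) + (-10*2 + 19) = (96/5 + 1325) + (-10*2 + 19) = 6721/5 + (-20 + 19) = 6721/5 - 1 = 6716/5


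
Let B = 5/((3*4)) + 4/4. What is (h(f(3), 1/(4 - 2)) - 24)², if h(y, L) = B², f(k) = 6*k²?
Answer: 10029889/20736 ≈ 483.69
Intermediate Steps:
B = 17/12 (B = 5/12 + 4*(¼) = 5*(1/12) + 1 = 5/12 + 1 = 17/12 ≈ 1.4167)
h(y, L) = 289/144 (h(y, L) = (17/12)² = 289/144)
(h(f(3), 1/(4 - 2)) - 24)² = (289/144 - 24)² = (-3167/144)² = 10029889/20736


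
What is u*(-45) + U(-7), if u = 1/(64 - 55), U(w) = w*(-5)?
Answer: 30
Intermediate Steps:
U(w) = -5*w
u = ⅑ (u = 1/9 = ⅑ ≈ 0.11111)
u*(-45) + U(-7) = (⅑)*(-45) - 5*(-7) = -5 + 35 = 30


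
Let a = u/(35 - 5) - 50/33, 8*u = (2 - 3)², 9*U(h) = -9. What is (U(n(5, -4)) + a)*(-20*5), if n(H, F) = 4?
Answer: 33145/132 ≈ 251.10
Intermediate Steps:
U(h) = -1 (U(h) = (⅑)*(-9) = -1)
u = ⅛ (u = (2 - 3)²/8 = (⅛)*(-1)² = (⅛)*1 = ⅛ ≈ 0.12500)
a = -3989/2640 (a = 1/(8*(35 - 5)) - 50/33 = (⅛)/30 - 50*1/33 = (⅛)*(1/30) - 50/33 = 1/240 - 50/33 = -3989/2640 ≈ -1.5110)
(U(n(5, -4)) + a)*(-20*5) = (-1 - 3989/2640)*(-20*5) = -6629/2640*(-100) = 33145/132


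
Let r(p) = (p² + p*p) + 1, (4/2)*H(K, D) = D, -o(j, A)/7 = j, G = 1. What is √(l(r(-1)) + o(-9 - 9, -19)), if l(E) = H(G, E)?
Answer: √510/2 ≈ 11.292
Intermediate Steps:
o(j, A) = -7*j
H(K, D) = D/2
r(p) = 1 + 2*p² (r(p) = (p² + p²) + 1 = 2*p² + 1 = 1 + 2*p²)
l(E) = E/2
√(l(r(-1)) + o(-9 - 9, -19)) = √((1 + 2*(-1)²)/2 - 7*(-9 - 9)) = √((1 + 2*1)/2 - 7*(-18)) = √((1 + 2)/2 + 126) = √((½)*3 + 126) = √(3/2 + 126) = √(255/2) = √510/2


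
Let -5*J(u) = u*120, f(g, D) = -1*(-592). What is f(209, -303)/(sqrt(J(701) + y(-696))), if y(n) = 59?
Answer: -592*I*sqrt(16765)/16765 ≈ -4.5721*I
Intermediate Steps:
f(g, D) = 592
J(u) = -24*u (J(u) = -u*120/5 = -24*u)
f(209, -303)/(sqrt(J(701) + y(-696))) = 592/(sqrt(-24*701 + 59)) = 592/(sqrt(-16824 + 59)) = 592/(sqrt(-16765)) = 592/((I*sqrt(16765))) = 592*(-I*sqrt(16765)/16765) = -592*I*sqrt(16765)/16765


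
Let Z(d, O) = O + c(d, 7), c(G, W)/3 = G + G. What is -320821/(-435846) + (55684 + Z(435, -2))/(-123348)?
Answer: 62132867/235792686 ≈ 0.26351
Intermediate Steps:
c(G, W) = 6*G (c(G, W) = 3*(G + G) = 3*(2*G) = 6*G)
Z(d, O) = O + 6*d
-320821/(-435846) + (55684 + Z(435, -2))/(-123348) = -320821/(-435846) + (55684 + (-2 + 6*435))/(-123348) = -320821*(-1/435846) + (55684 + (-2 + 2610))*(-1/123348) = 320821/435846 + (55684 + 2608)*(-1/123348) = 320821/435846 + 58292*(-1/123348) = 320821/435846 - 767/1623 = 62132867/235792686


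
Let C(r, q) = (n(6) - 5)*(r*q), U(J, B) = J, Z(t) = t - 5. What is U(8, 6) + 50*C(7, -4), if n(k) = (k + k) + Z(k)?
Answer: -11192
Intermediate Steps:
Z(t) = -5 + t
n(k) = -5 + 3*k (n(k) = (k + k) + (-5 + k) = 2*k + (-5 + k) = -5 + 3*k)
C(r, q) = 8*q*r (C(r, q) = ((-5 + 3*6) - 5)*(r*q) = ((-5 + 18) - 5)*(q*r) = (13 - 5)*(q*r) = 8*(q*r) = 8*q*r)
U(8, 6) + 50*C(7, -4) = 8 + 50*(8*(-4)*7) = 8 + 50*(-224) = 8 - 11200 = -11192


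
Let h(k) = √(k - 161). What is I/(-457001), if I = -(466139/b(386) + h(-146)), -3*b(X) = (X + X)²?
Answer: -1398417/272365283984 + I*√307/457001 ≈ -5.1343e-6 + 3.834e-5*I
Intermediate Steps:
h(k) = √(-161 + k)
b(X) = -4*X²/3 (b(X) = -(X + X)²/3 = -4*X²/3)
I = 1398417/595984 - I*√307 (I = -(466139/((-4/3*386²)) + √(-161 - 146)) = -(466139/((-4/3*148996)) + √(-307)) = -(466139/(-595984/3) + I*√307) = -(466139*(-3/595984) + I*√307) = -(-1398417/595984 + I*√307) = 1398417/595984 - I*√307 ≈ 2.3464 - 17.521*I)
I/(-457001) = (1398417/595984 - I*√307)/(-457001) = (1398417/595984 - I*√307)*(-1/457001) = -1398417/272365283984 + I*√307/457001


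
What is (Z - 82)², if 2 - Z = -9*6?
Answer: 676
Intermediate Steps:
Z = 56 (Z = 2 - (-9)*6 = 2 - 1*(-54) = 2 + 54 = 56)
(Z - 82)² = (56 - 82)² = (-26)² = 676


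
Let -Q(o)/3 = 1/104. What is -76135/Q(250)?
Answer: 7918040/3 ≈ 2.6393e+6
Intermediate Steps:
Q(o) = -3/104
-76135/Q(250) = -76135/(-3/104) = -76135*(-104/3) = 7918040/3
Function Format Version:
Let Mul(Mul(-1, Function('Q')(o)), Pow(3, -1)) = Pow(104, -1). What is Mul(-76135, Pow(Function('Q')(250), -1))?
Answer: Rational(7918040, 3) ≈ 2.6393e+6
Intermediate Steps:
Function('Q')(o) = Rational(-3, 104) (Function('Q')(o) = Mul(-3, Pow(104, -1)) = Mul(-3, Rational(1, 104)) = Rational(-3, 104))
Mul(-76135, Pow(Function('Q')(250), -1)) = Mul(-76135, Pow(Rational(-3, 104), -1)) = Mul(-76135, Rational(-104, 3)) = Rational(7918040, 3)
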